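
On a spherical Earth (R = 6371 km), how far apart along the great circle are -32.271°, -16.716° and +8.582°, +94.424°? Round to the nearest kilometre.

Δλ = 94.424 − -16.716 = 111.140°.
Δφ = 8.582 − -32.271 = 40.853°.
a = sin²(Δφ/2) + cos φ₁ · cos φ₂ · sin²(Δλ/2) = 0.690600.
c = 2·atan2(√a, √(1−a)) = 1.96189 rad → d = 6371·c ≈ 12499.20 km.

12499 km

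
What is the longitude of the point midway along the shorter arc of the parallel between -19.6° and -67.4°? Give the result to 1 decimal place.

-43.5°

Signed shortest Δλ from -19.6° to -67.4° is -47.8°.
Midpoint longitude = -19.6° + (-47.8°)/2 = -19.6° − 23.9° = -43.5°.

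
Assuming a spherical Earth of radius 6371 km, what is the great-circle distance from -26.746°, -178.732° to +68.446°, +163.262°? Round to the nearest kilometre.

Δλ = 163.262 − -178.732 = 341.994°; wrapped into (−180°, 180°]: -18.006°.
Δφ = 68.446 − -26.746 = 95.192°.
a = sin²(Δφ/2) + cos φ₁ · cos φ₂ · sin²(Δλ/2) = 0.553281.
c = 2·atan2(√a, √(1−a)) = 1.67756 rad → d = 6371·c ≈ 10687.74 km.

10688 km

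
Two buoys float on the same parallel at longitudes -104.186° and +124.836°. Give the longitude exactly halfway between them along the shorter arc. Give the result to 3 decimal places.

Signed shortest Δλ from -104.186° to +124.836° is -130.978°.
Midpoint longitude = -104.186° + (-130.978°)/2 = -104.186° − 65.489° = -169.675°.
(The naïve average (-104.186 + +124.836)/2 = 10.325° is on the wrong side of the globe.)

-169.675°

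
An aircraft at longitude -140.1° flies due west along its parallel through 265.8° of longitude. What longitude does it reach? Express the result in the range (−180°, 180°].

Start at -140.1°; shift −265.8° → -405.9°.
-405.9° lies outside (−180°, 180°]; add 360° → -45.9°.

-45.9°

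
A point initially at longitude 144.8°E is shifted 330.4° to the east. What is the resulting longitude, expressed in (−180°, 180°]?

115.2°E

Start at +144.8°; shift +330.4° → +475.2°.
+475.2° lies outside (−180°, 180°]; subtract 360° → +115.2°.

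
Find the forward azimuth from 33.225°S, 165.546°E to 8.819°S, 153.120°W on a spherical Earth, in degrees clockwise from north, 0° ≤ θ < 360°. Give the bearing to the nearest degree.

Δλ = -153.120 − 165.546 = -318.666°; wrapped into (−180°, 180°]: 41.334°.
θ = atan2( sin Δλ · cos φ₂ , cos φ₁ · sin φ₂ − sin φ₁ · cos φ₂ · cos Δλ )
  = atan2(0.65264, 0.27831) = 66.905° → normalised to [0°, 360°): 66.905°.

67°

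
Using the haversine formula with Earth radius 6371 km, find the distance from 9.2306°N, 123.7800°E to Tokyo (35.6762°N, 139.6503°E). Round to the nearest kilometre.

3351 km

Δλ = 139.6503 − 123.7800 = 15.8703°.
Δφ = 35.6762 − 9.2306 = 26.4456°.
a = sin²(Δφ/2) + cos φ₁ · cos φ₂ · sin²(Δλ/2) = 0.067602.
c = 2·atan2(√a, √(1−a)) = 0.52605 rad → d = 6371·c ≈ 3351.49 km.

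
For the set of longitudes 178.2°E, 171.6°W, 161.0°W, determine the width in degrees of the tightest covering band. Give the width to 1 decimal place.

Sort the longitudes: -171.6°, -161.0°, +178.2°.
Eastward gaps between consecutive values (wrapping around): 10.6°, 339.2°, 10.2°.
Largest gap = 339.2° ⇒ minimal covering band is its complement: 360° − 339.2° = 20.8°.
Band runs from +178.2° eastward to -161.0°, crossing the antimeridian.

20.8°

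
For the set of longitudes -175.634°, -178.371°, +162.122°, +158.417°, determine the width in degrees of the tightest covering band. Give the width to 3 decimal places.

25.949°

Sort the longitudes: -178.371°, -175.634°, +158.417°, +162.122°.
Eastward gaps between consecutive values (wrapping around): 2.737°, 334.051°, 3.705°, 19.507°.
Largest gap = 334.051° ⇒ minimal covering band is its complement: 360° − 334.051° = 25.949°.
Band runs from +158.417° eastward to -175.634°, crossing the antimeridian.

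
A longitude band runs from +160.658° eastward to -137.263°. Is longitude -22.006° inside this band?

Band width going east from +160.658° to -137.263°: ((-137.263 − 160.658) mod 360) = 62.079°.
Offset of -22.006° east of the west edge: ((-22.006 − 160.658) mod 360) = 177.336°.
177.336° > 62.079° ⇒ outside.

No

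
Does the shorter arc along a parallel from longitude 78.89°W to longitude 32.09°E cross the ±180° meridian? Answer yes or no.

Signed shortest Δλ = ((32.09 − -78.89 + 180) mod 360) − 180 = 110.98°.
Going east by 110.98° from -78.89° reaches +32.09° without touching 180°.

No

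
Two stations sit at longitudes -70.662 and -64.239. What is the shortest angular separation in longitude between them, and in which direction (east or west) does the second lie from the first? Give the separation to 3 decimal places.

6.423° east

Raw difference: -64.239 − -70.662 = 6.423°.
Normalise into (−180°, 180°]: 6.423° stays 6.423°.
Positive ⇒ the second point lies to the east; separation 6.423°.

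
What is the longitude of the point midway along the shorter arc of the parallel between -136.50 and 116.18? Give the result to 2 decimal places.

+169.84°

Signed shortest Δλ from -136.50° to +116.18° is -107.32°.
Midpoint longitude = -136.50° + (-107.32°)/2 = -136.50° − 53.66° = -190.16°.
Normalise into (−180°, 180°]: +169.84°.
(The naïve average (-136.50 + +116.18)/2 = -10.16° is on the wrong side of the globe.)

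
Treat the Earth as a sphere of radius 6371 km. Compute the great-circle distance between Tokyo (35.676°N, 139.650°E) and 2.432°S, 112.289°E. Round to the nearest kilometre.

5103 km

Δλ = 112.289 − 139.650 = -27.361°.
Δφ = -2.432 − 35.676 = -38.108°.
a = sin²(Δφ/2) + cos φ₁ · cos φ₂ · sin²(Δλ/2) = 0.151973.
c = 2·atan2(√a, √(1−a)) = 0.80091 rad → d = 6371·c ≈ 5102.59 km.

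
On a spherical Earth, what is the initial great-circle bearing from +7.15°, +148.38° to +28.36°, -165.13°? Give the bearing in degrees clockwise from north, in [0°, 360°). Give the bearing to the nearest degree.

58°

Δλ = -165.13 − 148.38 = -313.51°; wrapped into (−180°, 180°]: 46.49°.
θ = atan2( sin Δλ · cos φ₂ , cos φ₁ · sin φ₂ − sin φ₁ · cos φ₂ · cos Δλ )
  = atan2(0.63821, 0.39591) = 58.187° → normalised to [0°, 360°): 58.187°.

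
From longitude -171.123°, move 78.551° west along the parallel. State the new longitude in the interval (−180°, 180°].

+110.326°

Start at -171.123°; shift −78.551° → -249.674°.
-249.674° lies outside (−180°, 180°]; add 360° → +110.326°.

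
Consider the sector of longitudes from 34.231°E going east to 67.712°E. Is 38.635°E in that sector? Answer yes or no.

Yes

Band width going east from +34.231° to +67.712°: ((67.712 − 34.231) mod 360) = 33.481°.
Offset of +38.635° east of the west edge: ((38.635 − 34.231) mod 360) = 4.404°.
4.404° ≤ 33.481° ⇒ inside.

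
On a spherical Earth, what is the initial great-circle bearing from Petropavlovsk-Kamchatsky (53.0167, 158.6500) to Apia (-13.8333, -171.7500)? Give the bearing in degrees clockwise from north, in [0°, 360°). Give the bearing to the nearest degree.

Δλ = -171.7500 − 158.6500 = -330.4000°; wrapped into (−180°, 180°]: 29.6000°.
θ = atan2( sin Δλ · cos φ₂ , cos φ₁ · sin φ₂ − sin φ₁ · cos φ₂ · cos Δλ )
  = atan2(0.47962, -0.81825) = 149.624° → normalised to [0°, 360°): 149.624°.

150°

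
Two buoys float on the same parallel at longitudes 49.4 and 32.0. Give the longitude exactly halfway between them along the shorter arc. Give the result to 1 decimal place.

Signed shortest Δλ from +49.4° to +32.0° is -17.4°.
Midpoint longitude = +49.4° + (-17.4°)/2 = +49.4° − 8.7° = +40.7°.

+40.7°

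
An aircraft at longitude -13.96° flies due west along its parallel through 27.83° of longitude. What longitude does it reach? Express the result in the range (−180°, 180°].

Start at -13.96°; shift −27.83° → -41.79°.
-41.79° already lies in (−180°, 180°].

-41.79°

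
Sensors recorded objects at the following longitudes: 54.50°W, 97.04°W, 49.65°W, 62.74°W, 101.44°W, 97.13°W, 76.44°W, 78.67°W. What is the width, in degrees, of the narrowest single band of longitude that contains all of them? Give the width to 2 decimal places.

Sort the longitudes: -101.44°, -97.13°, -97.04°, -78.67°, -76.44°, -62.74°, -54.50°, -49.65°.
Eastward gaps between consecutive values (wrapping around): 4.31°, 0.09°, 18.37°, 2.23°, 13.70°, 8.24°, 4.85°, 308.21°.
Largest gap = 308.21° ⇒ minimal covering band is its complement: 360° − 308.21° = 51.79°.
Band runs from -101.44° eastward to -49.65°.

51.79°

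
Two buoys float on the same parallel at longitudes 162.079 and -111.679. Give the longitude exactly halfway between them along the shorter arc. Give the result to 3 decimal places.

Signed shortest Δλ from +162.079° to -111.679° is +86.242°.
Midpoint longitude = +162.079° + (+86.242°)/2 = +162.079° + 43.121° = +205.200°.
Normalise into (−180°, 180°]: -154.800°.
(The naïve average (+162.079 + -111.679)/2 = 25.2° is on the wrong side of the globe.)

-154.800°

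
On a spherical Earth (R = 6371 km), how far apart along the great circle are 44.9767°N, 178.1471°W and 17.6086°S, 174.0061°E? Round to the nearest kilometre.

7004 km

Δλ = 174.0061 − -178.1471 = 352.1532°; wrapped into (−180°, 180°]: -7.8468°.
Δφ = -17.6086 − 44.9767 = -62.5853°.
a = sin²(Δφ/2) + cos φ₁ · cos φ₂ · sin²(Δλ/2) = 0.272943.
c = 2·atan2(√a, √(1−a)) = 1.09942 rad → d = 6371·c ≈ 7004.39 km.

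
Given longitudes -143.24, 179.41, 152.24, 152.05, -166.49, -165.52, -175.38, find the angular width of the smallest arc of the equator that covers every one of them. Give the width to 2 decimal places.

64.71°

Sort the longitudes: -175.38°, -166.49°, -165.52°, -143.24°, +152.05°, +152.24°, +179.41°.
Eastward gaps between consecutive values (wrapping around): 8.89°, 0.97°, 22.28°, 295.29°, 0.19°, 27.17°, 5.21°.
Largest gap = 295.29° ⇒ minimal covering band is its complement: 360° − 295.29° = 64.71°.
Band runs from +152.05° eastward to -143.24°, crossing the antimeridian.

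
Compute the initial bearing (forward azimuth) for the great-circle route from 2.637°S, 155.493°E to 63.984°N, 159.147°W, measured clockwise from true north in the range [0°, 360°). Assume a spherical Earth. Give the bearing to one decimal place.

18.9°

Δλ = -159.147 − 155.493 = -314.640°; wrapped into (−180°, 180°]: 45.360°.
θ = atan2( sin Δλ · cos φ₂ , cos φ₁ · sin φ₂ − sin φ₁ · cos φ₂ · cos Δλ )
  = atan2(0.31210, 0.91190) = 18.893° → normalised to [0°, 360°): 18.893°.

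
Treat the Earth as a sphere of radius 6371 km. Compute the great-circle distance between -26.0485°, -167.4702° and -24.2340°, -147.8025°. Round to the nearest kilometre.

Δλ = -147.8025 − -167.4702 = 19.6677°.
Δφ = -24.2340 − -26.0485 = 1.8145°.
a = sin²(Δφ/2) + cos φ₁ · cos φ₂ · sin²(Δλ/2) = 0.024148.
c = 2·atan2(√a, √(1−a)) = 0.31206 rad → d = 6371·c ≈ 1988.12 km.

1988 km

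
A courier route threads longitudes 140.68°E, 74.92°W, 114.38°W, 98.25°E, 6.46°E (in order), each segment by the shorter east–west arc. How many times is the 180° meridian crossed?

2

Leg 1: +140.68° → -74.92°, shortest Δλ = 144.4° (east) — crosses 180°.
Leg 2: -74.92° → -114.38°, shortest Δλ = -39.46° (west) — does not cross 180°.
Leg 3: -114.38° → +98.25°, shortest Δλ = -147.37° (west) — crosses 180°.
Leg 4: +98.25° → +6.46°, shortest Δλ = -91.79° (west) — does not cross 180°.
Total crossings: 2.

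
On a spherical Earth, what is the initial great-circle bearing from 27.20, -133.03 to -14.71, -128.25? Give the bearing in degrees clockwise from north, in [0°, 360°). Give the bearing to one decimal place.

173.1°

Δλ = -128.25 − -133.03 = 4.78°.
θ = atan2( sin Δλ · cos φ₂ , cos φ₁ · sin φ₂ − sin φ₁ · cos φ₂ · cos Δλ )
  = atan2(0.08060, -0.66642) = 173.104° → normalised to [0°, 360°): 173.104°.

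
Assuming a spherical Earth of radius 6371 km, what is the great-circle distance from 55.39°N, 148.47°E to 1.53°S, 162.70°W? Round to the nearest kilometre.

7717 km

Δλ = -162.70 − 148.47 = -311.17°; wrapped into (−180°, 180°]: 48.83°.
Δφ = -1.53 − 55.39 = -56.92°.
a = sin²(Δφ/2) + cos φ₁ · cos φ₂ · sin²(Δλ/2) = 0.324103.
c = 2·atan2(√a, √(1−a)) = 1.21131 rad → d = 6371·c ≈ 7717.25 km.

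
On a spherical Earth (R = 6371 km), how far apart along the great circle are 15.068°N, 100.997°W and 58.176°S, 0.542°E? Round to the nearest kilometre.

Δλ = 0.542 − -100.997 = 101.539°.
Δφ = -58.176 − 15.068 = -73.244°.
a = sin²(Δφ/2) + cos φ₁ · cos φ₂ · sin²(Δλ/2) = 0.661370.
c = 2·atan2(√a, √(1−a)) = 1.89942 rad → d = 6371·c ≈ 12101.20 km.

12101 km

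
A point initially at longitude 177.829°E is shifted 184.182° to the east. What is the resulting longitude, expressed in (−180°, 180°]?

2.011°E

Start at +177.829°; shift +184.182° → +362.011°.
+362.011° lies outside (−180°, 180°]; subtract 360° → +2.011°.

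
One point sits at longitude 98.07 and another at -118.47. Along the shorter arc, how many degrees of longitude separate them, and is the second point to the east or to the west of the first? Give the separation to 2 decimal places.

143.46° east

Raw difference: -118.47 − 98.07 = -216.54°.
Normalise into (−180°, 180°]: -216.54° + 360° = 143.46°.
Positive ⇒ the second point lies to the east; separation 143.46°.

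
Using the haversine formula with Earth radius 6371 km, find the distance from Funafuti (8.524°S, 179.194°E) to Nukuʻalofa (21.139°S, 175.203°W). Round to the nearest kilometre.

Δλ = -175.203 − 179.194 = -354.397°; wrapped into (−180°, 180°]: 5.603°.
Δφ = -21.139 − -8.524 = -12.615°.
a = sin²(Δφ/2) + cos φ₁ · cos φ₂ · sin²(Δλ/2) = 0.014274.
c = 2·atan2(√a, √(1−a)) = 0.23952 rad → d = 6371·c ≈ 1525.96 km.

1526 km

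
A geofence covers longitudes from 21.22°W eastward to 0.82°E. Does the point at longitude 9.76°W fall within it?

Band width going east from -21.22° to +0.82°: ((0.82 − -21.22) mod 360) = 22.04°.
Offset of -9.76° east of the west edge: ((-9.76 − -21.22) mod 360) = 11.46°.
11.46° ≤ 22.04° ⇒ inside.

Yes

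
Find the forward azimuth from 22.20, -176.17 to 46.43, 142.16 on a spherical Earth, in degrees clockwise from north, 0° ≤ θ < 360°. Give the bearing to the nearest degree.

316°

Δλ = 142.16 − -176.17 = 318.33°; wrapped into (−180°, 180°]: -41.67°.
θ = atan2( sin Δλ · cos φ₂ , cos φ₁ · sin φ₂ − sin φ₁ · cos φ₂ · cos Δλ )
  = atan2(-0.45823, 0.47629) = -43.893° → normalised to [0°, 360°): 316.107°.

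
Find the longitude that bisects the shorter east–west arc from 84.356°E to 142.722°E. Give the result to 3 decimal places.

Signed shortest Δλ from +84.356° to +142.722° is +58.366°.
Midpoint longitude = +84.356° + (+58.366°)/2 = +84.356° + 29.183° = +113.539°.

113.539°E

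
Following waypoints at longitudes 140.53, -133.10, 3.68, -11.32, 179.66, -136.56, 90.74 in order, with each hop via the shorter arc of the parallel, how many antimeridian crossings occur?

4

Leg 1: +140.53° → -133.10°, shortest Δλ = 86.37° (east) — crosses 180°.
Leg 2: -133.10° → +3.68°, shortest Δλ = 136.78° (east) — does not cross 180°.
Leg 3: +3.68° → -11.32°, shortest Δλ = -15.0° (west) — does not cross 180°.
Leg 4: -11.32° → +179.66°, shortest Δλ = -169.02° (west) — crosses 180°.
Leg 5: +179.66° → -136.56°, shortest Δλ = 43.78° (east) — crosses 180°.
Leg 6: -136.56° → +90.74°, shortest Δλ = -132.7° (west) — crosses 180°.
Total crossings: 4.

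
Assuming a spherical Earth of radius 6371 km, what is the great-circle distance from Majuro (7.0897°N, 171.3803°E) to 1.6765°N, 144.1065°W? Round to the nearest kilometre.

4969 km

Δλ = -144.1065 − 171.3803 = -315.4868°; wrapped into (−180°, 180°]: 44.5132°.
Δφ = 1.6765 − 7.0897 = -5.4132°.
a = sin²(Δφ/2) + cos φ₁ · cos φ₂ · sin²(Δλ/2) = 0.144528.
c = 2·atan2(√a, √(1−a)) = 0.77996 rad → d = 6371·c ≈ 4969.10 km.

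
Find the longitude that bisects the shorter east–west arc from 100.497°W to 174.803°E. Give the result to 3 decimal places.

Signed shortest Δλ from -100.497° to +174.803° is -84.700°.
Midpoint longitude = -100.497° + (-84.700°)/2 = -100.497° − 42.350° = -142.847°.
(The naïve average (-100.497 + +174.803)/2 = 37.153° is on the wrong side of the globe.)

142.847°W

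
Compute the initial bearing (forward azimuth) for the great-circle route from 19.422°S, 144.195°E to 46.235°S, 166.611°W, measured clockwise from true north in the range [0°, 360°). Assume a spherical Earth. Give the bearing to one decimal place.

Δλ = -166.611 − 144.195 = -310.806°; wrapped into (−180°, 180°]: 49.194°.
θ = atan2( sin Δλ · cos φ₂ , cos φ₁ · sin φ₂ − sin φ₁ · cos φ₂ · cos Δλ )
  = atan2(0.52357, -0.53078) = 135.392° → normalised to [0°, 360°): 135.392°.

135.4°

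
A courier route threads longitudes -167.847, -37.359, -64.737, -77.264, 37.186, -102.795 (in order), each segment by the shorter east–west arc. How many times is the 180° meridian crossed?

Leg 1: -167.847° → -37.359°, shortest Δλ = 130.488° (east) — does not cross 180°.
Leg 2: -37.359° → -64.737°, shortest Δλ = -27.378° (west) — does not cross 180°.
Leg 3: -64.737° → -77.264°, shortest Δλ = -12.527° (west) — does not cross 180°.
Leg 4: -77.264° → +37.186°, shortest Δλ = 114.45° (east) — does not cross 180°.
Leg 5: +37.186° → -102.795°, shortest Δλ = -139.981° (west) — does not cross 180°.
Total crossings: 0.

0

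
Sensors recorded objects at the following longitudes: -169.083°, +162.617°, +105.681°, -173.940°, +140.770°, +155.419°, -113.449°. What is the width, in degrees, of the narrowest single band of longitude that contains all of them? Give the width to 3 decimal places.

140.870°

Sort the longitudes: -173.940°, -169.083°, -113.449°, +105.681°, +140.770°, +155.419°, +162.617°.
Eastward gaps between consecutive values (wrapping around): 4.857°, 55.634°, 219.130°, 35.089°, 14.649°, 7.198°, 23.443°.
Largest gap = 219.130° ⇒ minimal covering band is its complement: 360° − 219.130° = 140.870°.
Band runs from +105.681° eastward to -113.449°, crossing the antimeridian.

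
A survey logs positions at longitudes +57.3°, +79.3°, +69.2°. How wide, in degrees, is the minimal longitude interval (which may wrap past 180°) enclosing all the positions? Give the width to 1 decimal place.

22.0°

Sort the longitudes: +57.3°, +69.2°, +79.3°.
Eastward gaps between consecutive values (wrapping around): 11.9°, 10.1°, 338.0°.
Largest gap = 338.0° ⇒ minimal covering band is its complement: 360° − 338.0° = 22.0°.
Band runs from +57.3° eastward to +79.3°.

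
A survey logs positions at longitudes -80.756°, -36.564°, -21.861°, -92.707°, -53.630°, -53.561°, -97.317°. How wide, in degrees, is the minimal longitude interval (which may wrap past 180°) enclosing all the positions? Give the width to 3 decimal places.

75.456°

Sort the longitudes: -97.317°, -92.707°, -80.756°, -53.630°, -53.561°, -36.564°, -21.861°.
Eastward gaps between consecutive values (wrapping around): 4.610°, 11.951°, 27.126°, 0.069°, 16.997°, 14.703°, 284.544°.
Largest gap = 284.544° ⇒ minimal covering band is its complement: 360° − 284.544° = 75.456°.
Band runs from -97.317° eastward to -21.861°.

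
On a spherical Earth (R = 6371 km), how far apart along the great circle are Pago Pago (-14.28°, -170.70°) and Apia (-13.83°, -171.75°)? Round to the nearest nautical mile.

Δλ = -171.75 − -170.70 = -1.05°.
Δφ = -13.83 − -14.28 = 0.45°.
a = sin²(Δφ/2) + cos φ₁ · cos φ₂ · sin²(Δλ/2) = 0.000094.
c = 2·atan2(√a, √(1−a)) = 0.01943 rad → d = 6371·c ≈ 123.82 km ≈ 66.86 nmi.

67 nmi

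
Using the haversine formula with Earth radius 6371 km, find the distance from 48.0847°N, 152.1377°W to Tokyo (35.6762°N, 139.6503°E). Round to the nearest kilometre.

5621 km

Δλ = 139.6503 − -152.1377 = 291.7880°; wrapped into (−180°, 180°]: -68.2120°.
Δφ = 35.6762 − 48.0847 = -12.4085°.
a = sin²(Δφ/2) + cos φ₁ · cos φ₂ · sin²(Δλ/2) = 0.182299.
c = 2·atan2(√a, √(1−a)) = 0.88227 rad → d = 6371·c ≈ 5620.93 km.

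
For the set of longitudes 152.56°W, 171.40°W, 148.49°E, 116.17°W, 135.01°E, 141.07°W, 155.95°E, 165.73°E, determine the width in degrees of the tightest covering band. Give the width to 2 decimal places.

108.82°

Sort the longitudes: -171.40°, -152.56°, -141.07°, -116.17°, +135.01°, +148.49°, +155.95°, +165.73°.
Eastward gaps between consecutive values (wrapping around): 18.84°, 11.49°, 24.90°, 251.18°, 13.48°, 7.46°, 9.78°, 22.87°.
Largest gap = 251.18° ⇒ minimal covering band is its complement: 360° − 251.18° = 108.82°.
Band runs from +135.01° eastward to -116.17°, crossing the antimeridian.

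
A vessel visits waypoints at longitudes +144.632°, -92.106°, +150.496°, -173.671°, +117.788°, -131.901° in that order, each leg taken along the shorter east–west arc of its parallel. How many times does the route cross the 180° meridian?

Leg 1: +144.632° → -92.106°, shortest Δλ = 123.262° (east) — crosses 180°.
Leg 2: -92.106° → +150.496°, shortest Δλ = -117.398° (west) — crosses 180°.
Leg 3: +150.496° → -173.671°, shortest Δλ = 35.833° (east) — crosses 180°.
Leg 4: -173.671° → +117.788°, shortest Δλ = -68.541° (west) — crosses 180°.
Leg 5: +117.788° → -131.901°, shortest Δλ = 110.311° (east) — crosses 180°.
Total crossings: 5.

5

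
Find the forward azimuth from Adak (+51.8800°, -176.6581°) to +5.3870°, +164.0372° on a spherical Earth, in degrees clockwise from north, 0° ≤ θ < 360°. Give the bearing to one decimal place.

Δλ = 164.0372 − -176.6581 = 340.6953°; wrapped into (−180°, 180°]: -19.3047°.
θ = atan2( sin Δλ · cos φ₂ , cos φ₁ · sin φ₂ − sin φ₁ · cos φ₂ · cos Δλ )
  = atan2(-0.32913, -0.68125) = -154.214° → normalised to [0°, 360°): 205.786°.

205.8°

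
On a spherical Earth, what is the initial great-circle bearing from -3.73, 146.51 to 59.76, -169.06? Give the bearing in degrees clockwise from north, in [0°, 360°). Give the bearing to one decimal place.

Δλ = -169.06 − 146.51 = -315.57°; wrapped into (−180°, 180°]: 44.43°.
θ = atan2( sin Δλ · cos φ₂ , cos φ₁ · sin φ₂ − sin φ₁ · cos φ₂ · cos Δλ )
  = atan2(0.35256, 0.88549) = 21.710° → normalised to [0°, 360°): 21.710°.

21.7°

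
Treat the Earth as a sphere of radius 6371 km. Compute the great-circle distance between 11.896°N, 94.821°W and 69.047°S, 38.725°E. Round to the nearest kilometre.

12865 km

Δλ = 38.725 − -94.821 = 133.546°.
Δφ = -69.047 − 11.896 = -80.943°.
a = sin²(Δφ/2) + cos φ₁ · cos φ₂ · sin²(Δλ/2) = 0.716790.
c = 2·atan2(√a, √(1−a)) = 2.01926 rad → d = 6371·c ≈ 12864.69 km.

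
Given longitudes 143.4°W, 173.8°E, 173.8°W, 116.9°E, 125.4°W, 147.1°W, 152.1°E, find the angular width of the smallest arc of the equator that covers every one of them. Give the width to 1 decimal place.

117.7°

Sort the longitudes: -173.8°, -147.1°, -143.4°, -125.4°, +116.9°, +152.1°, +173.8°.
Eastward gaps between consecutive values (wrapping around): 26.7°, 3.7°, 18.0°, 242.3°, 35.2°, 21.7°, 12.4°.
Largest gap = 242.3° ⇒ minimal covering band is its complement: 360° − 242.3° = 117.7°.
Band runs from +116.9° eastward to -125.4°, crossing the antimeridian.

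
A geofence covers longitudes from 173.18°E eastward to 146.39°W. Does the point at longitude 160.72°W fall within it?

Band width going east from +173.18° to -146.39°: ((-146.39 − 173.18) mod 360) = 40.43°.
Offset of -160.72° east of the west edge: ((-160.72 − 173.18) mod 360) = 26.10°.
26.10° ≤ 40.43° ⇒ inside.

Yes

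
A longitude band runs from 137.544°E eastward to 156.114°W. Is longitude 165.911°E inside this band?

Yes

Band width going east from +137.544° to -156.114°: ((-156.114 − 137.544) mod 360) = 66.342°.
Offset of +165.911° east of the west edge: ((165.911 − 137.544) mod 360) = 28.367°.
28.367° ≤ 66.342° ⇒ inside.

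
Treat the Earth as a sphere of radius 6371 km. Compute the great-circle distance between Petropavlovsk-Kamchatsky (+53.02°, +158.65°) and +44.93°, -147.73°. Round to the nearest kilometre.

3918 km

Δλ = -147.73 − 158.65 = -306.38°; wrapped into (−180°, 180°]: 53.62°.
Δφ = 44.93 − 53.02 = -8.09°.
a = sin²(Δφ/2) + cos φ₁ · cos φ₂ · sin²(Δλ/2) = 0.091611.
c = 2·atan2(√a, √(1−a)) = 0.61499 rad → d = 6371·c ≈ 3918.11 km.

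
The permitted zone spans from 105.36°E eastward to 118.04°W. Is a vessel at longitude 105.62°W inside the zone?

No

Band width going east from +105.36° to -118.04°: ((-118.04 − 105.36) mod 360) = 136.60°.
Offset of -105.62° east of the west edge: ((-105.62 − 105.36) mod 360) = 149.02°.
149.02° > 136.60° ⇒ outside.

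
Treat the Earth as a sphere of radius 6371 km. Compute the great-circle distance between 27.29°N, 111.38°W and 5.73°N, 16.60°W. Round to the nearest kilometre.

10185 km

Δλ = -16.60 − -111.38 = 94.78°.
Δφ = 5.73 − 27.29 = -21.56°.
a = sin²(Δφ/2) + cos φ₁ · cos φ₂ · sin²(Δλ/2) = 0.513954.
c = 2·atan2(√a, √(1−a)) = 1.59871 rad → d = 6371·c ≈ 10185.37 km.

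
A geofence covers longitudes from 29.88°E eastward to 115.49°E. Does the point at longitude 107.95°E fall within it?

Yes

Band width going east from +29.88° to +115.49°: ((115.49 − 29.88) mod 360) = 85.61°.
Offset of +107.95° east of the west edge: ((107.95 − 29.88) mod 360) = 78.07°.
78.07° ≤ 85.61° ⇒ inside.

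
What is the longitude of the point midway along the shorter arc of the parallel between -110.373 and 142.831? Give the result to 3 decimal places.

-163.771°

Signed shortest Δλ from -110.373° to +142.831° is -106.796°.
Midpoint longitude = -110.373° + (-106.796°)/2 = -110.373° − 53.398° = -163.771°.
(The naïve average (-110.373 + +142.831)/2 = 16.229° is on the wrong side of the globe.)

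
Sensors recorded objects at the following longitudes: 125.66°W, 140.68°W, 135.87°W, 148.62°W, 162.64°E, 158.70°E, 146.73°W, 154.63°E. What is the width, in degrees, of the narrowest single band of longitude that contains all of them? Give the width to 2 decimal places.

79.71°

Sort the longitudes: -148.62°, -146.73°, -140.68°, -135.87°, -125.66°, +154.63°, +158.70°, +162.64°.
Eastward gaps between consecutive values (wrapping around): 1.89°, 6.05°, 4.81°, 10.21°, 280.29°, 4.07°, 3.94°, 48.74°.
Largest gap = 280.29° ⇒ minimal covering band is its complement: 360° − 280.29° = 79.71°.
Band runs from +154.63° eastward to -125.66°, crossing the antimeridian.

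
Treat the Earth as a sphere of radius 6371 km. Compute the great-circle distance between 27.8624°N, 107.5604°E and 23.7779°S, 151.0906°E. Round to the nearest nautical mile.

Δλ = 151.0906 − 107.5604 = 43.5302°.
Δφ = -23.7779 − 27.8624 = -51.6403°.
a = sin²(Δφ/2) + cos φ₁ · cos φ₂ · sin²(Δλ/2) = 0.300939.
c = 2·atan2(√a, √(1−a)) = 1.16133 rad → d = 6371·c ≈ 7398.81 km ≈ 3995.04 nmi.

3995 nmi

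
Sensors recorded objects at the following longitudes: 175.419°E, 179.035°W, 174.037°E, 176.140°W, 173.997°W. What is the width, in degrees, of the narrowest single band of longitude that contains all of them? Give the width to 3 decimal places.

Sort the longitudes: -179.035°, -176.140°, -173.997°, +174.037°, +175.419°.
Eastward gaps between consecutive values (wrapping around): 2.895°, 2.143°, 348.034°, 1.382°, 5.546°.
Largest gap = 348.034° ⇒ minimal covering band is its complement: 360° − 348.034° = 11.966°.
Band runs from +174.037° eastward to -173.997°, crossing the antimeridian.

11.966°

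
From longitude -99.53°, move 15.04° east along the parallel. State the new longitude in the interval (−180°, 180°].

-84.49°

Start at -99.53°; shift +15.04° → -84.49°.
-84.49° already lies in (−180°, 180°].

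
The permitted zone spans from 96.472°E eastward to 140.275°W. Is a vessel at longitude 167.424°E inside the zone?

Band width going east from +96.472° to -140.275°: ((-140.275 − 96.472) mod 360) = 123.253°.
Offset of +167.424° east of the west edge: ((167.424 − 96.472) mod 360) = 70.952°.
70.952° ≤ 123.253° ⇒ inside.

Yes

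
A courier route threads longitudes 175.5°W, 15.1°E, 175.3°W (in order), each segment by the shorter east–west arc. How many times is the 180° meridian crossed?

Leg 1: -175.5° → +15.1°, shortest Δλ = -169.4° (west) — crosses 180°.
Leg 2: +15.1° → -175.3°, shortest Δλ = 169.6° (east) — crosses 180°.
Total crossings: 2.

2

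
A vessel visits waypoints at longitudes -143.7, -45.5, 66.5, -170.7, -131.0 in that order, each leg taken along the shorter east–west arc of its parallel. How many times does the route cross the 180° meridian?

Leg 1: -143.7° → -45.5°, shortest Δλ = 98.2° (east) — does not cross 180°.
Leg 2: -45.5° → +66.5°, shortest Δλ = 112.0° (east) — does not cross 180°.
Leg 3: +66.5° → -170.7°, shortest Δλ = 122.8° (east) — crosses 180°.
Leg 4: -170.7° → -131.0°, shortest Δλ = 39.7° (east) — does not cross 180°.
Total crossings: 1.

1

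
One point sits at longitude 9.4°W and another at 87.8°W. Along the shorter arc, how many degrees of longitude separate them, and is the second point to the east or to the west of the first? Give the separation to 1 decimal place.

Raw difference: -87.8 − -9.4 = -78.4°.
Normalise into (−180°, 180°]: -78.4° stays -78.4°.
Negative ⇒ the second point lies to the west; separation 78.4°.

78.4° west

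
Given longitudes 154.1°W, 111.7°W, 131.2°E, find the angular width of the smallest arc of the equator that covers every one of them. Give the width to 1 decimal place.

117.1°

Sort the longitudes: -154.1°, -111.7°, +131.2°.
Eastward gaps between consecutive values (wrapping around): 42.4°, 242.9°, 74.7°.
Largest gap = 242.9° ⇒ minimal covering band is its complement: 360° − 242.9° = 117.1°.
Band runs from +131.2° eastward to -111.7°, crossing the antimeridian.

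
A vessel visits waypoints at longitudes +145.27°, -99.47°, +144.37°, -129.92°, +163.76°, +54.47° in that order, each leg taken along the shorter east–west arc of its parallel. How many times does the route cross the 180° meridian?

4

Leg 1: +145.27° → -99.47°, shortest Δλ = 115.26° (east) — crosses 180°.
Leg 2: -99.47° → +144.37°, shortest Δλ = -116.16° (west) — crosses 180°.
Leg 3: +144.37° → -129.92°, shortest Δλ = 85.71° (east) — crosses 180°.
Leg 4: -129.92° → +163.76°, shortest Δλ = -66.32° (west) — crosses 180°.
Leg 5: +163.76° → +54.47°, shortest Δλ = -109.29° (west) — does not cross 180°.
Total crossings: 4.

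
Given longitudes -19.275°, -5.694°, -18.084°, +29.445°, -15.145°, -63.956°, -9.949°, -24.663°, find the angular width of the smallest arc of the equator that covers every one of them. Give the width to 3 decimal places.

93.401°

Sort the longitudes: -63.956°, -24.663°, -19.275°, -18.084°, -15.145°, -9.949°, -5.694°, +29.445°.
Eastward gaps between consecutive values (wrapping around): 39.293°, 5.388°, 1.191°, 2.939°, 5.196°, 4.255°, 35.139°, 266.599°.
Largest gap = 266.599° ⇒ minimal covering band is its complement: 360° − 266.599° = 93.401°.
Band runs from -63.956° eastward to +29.445°.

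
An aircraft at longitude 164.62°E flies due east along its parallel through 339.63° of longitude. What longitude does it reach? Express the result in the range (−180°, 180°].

144.25°E

Start at +164.62°; shift +339.63° → +504.25°.
+504.25° lies outside (−180°, 180°]; subtract 360° → +144.25°.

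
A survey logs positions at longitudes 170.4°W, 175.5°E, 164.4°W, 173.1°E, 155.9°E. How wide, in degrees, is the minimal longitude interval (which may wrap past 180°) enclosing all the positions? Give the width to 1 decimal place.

Sort the longitudes: -170.4°, -164.4°, +155.9°, +173.1°, +175.5°.
Eastward gaps between consecutive values (wrapping around): 6.0°, 320.3°, 17.2°, 2.4°, 14.1°.
Largest gap = 320.3° ⇒ minimal covering band is its complement: 360° − 320.3° = 39.7°.
Band runs from +155.9° eastward to -164.4°, crossing the antimeridian.

39.7°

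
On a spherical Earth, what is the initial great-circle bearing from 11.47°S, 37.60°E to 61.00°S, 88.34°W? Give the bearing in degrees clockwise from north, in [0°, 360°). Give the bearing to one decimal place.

Δλ = -88.34 − 37.60 = -125.94°.
θ = atan2( sin Δλ · cos φ₂ , cos φ₁ · sin φ₂ − sin φ₁ · cos φ₂ · cos Δλ )
  = atan2(-0.39252, -0.91374) = -156.753° → normalised to [0°, 360°): 203.247°.

203.2°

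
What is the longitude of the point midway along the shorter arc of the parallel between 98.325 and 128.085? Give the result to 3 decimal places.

+113.205°

Signed shortest Δλ from +98.325° to +128.085° is +29.760°.
Midpoint longitude = +98.325° + (+29.760°)/2 = +98.325° + 14.880° = +113.205°.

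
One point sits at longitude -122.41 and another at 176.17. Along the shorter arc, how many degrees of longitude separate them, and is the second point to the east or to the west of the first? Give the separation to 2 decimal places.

61.42° west

Raw difference: 176.17 − -122.41 = 298.58°.
Normalise into (−180°, 180°]: 298.58° − 360° = -61.42°.
Negative ⇒ the second point lies to the west; separation 61.42°.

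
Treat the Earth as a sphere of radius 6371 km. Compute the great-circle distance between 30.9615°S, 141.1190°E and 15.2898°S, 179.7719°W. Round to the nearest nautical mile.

2340 nmi

Δλ = -179.7719 − 141.1190 = -320.8909°; wrapped into (−180°, 180°]: 39.1091°.
Δφ = -15.2898 − -30.9615 = 15.6717°.
a = sin²(Δφ/2) + cos φ₁ · cos φ₂ · sin²(Δλ/2) = 0.111252.
c = 2·atan2(√a, √(1−a)) = 0.68012 rad → d = 6371·c ≈ 4333.05 km ≈ 2339.66 nmi.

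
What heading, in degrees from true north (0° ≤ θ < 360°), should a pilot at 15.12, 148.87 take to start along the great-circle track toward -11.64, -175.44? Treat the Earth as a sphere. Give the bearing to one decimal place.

125.1°

Δλ = -175.44 − 148.87 = -324.31°; wrapped into (−180°, 180°]: 35.69°.
θ = atan2( sin Δλ · cos φ₂ , cos φ₁ · sin φ₂ − sin φ₁ · cos φ₂ · cos Δλ )
  = atan2(0.57140, -0.40227) = 125.146° → normalised to [0°, 360°): 125.146°.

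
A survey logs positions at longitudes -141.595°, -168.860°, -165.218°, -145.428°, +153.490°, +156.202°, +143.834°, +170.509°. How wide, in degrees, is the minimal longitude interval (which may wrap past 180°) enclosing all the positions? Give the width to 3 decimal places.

74.571°

Sort the longitudes: -168.860°, -165.218°, -145.428°, -141.595°, +143.834°, +153.490°, +156.202°, +170.509°.
Eastward gaps between consecutive values (wrapping around): 3.642°, 19.790°, 3.833°, 285.429°, 9.656°, 2.712°, 14.307°, 20.631°.
Largest gap = 285.429° ⇒ minimal covering band is its complement: 360° − 285.429° = 74.571°.
Band runs from +143.834° eastward to -141.595°, crossing the antimeridian.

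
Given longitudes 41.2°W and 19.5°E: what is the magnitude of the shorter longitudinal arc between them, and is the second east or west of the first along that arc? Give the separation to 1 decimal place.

60.7° east

Raw difference: 19.5 − -41.2 = 60.7°.
Normalise into (−180°, 180°]: 60.7° stays 60.7°.
Positive ⇒ the second point lies to the east; separation 60.7°.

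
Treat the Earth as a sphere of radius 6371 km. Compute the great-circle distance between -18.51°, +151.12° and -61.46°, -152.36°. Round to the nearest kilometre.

6458 km

Δλ = -152.36 − 151.12 = -303.48°; wrapped into (−180°, 180°]: 56.52°.
Δφ = -61.46 − -18.51 = -42.95°.
a = sin²(Δφ/2) + cos φ₁ · cos φ₂ · sin²(Δλ/2) = 0.235591.
c = 2·atan2(√a, √(1−a)) = 1.01359 rad → d = 6371·c ≈ 6457.57 km.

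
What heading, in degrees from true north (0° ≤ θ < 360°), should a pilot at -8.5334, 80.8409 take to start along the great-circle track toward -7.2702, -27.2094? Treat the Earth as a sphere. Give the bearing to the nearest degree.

260°

Δλ = -27.2094 − 80.8409 = -108.0503°.
θ = atan2( sin Δλ · cos φ₂ , cos φ₁ · sin φ₂ − sin φ₁ · cos φ₂ · cos Δλ )
  = atan2(-0.94314, -0.17076) = -100.262° → normalised to [0°, 360°): 259.738°.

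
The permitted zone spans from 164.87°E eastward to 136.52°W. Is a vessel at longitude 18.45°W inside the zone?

No

Band width going east from +164.87° to -136.52°: ((-136.52 − 164.87) mod 360) = 58.61°.
Offset of -18.45° east of the west edge: ((-18.45 − 164.87) mod 360) = 176.68°.
176.68° > 58.61° ⇒ outside.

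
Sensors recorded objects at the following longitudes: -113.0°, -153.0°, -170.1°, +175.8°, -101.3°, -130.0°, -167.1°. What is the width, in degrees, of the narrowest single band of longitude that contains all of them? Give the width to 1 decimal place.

Sort the longitudes: -170.1°, -167.1°, -153.0°, -130.0°, -113.0°, -101.3°, +175.8°.
Eastward gaps between consecutive values (wrapping around): 3.0°, 14.1°, 23.0°, 17.0°, 11.7°, 277.1°, 14.1°.
Largest gap = 277.1° ⇒ minimal covering band is its complement: 360° − 277.1° = 82.9°.
Band runs from +175.8° eastward to -101.3°, crossing the antimeridian.

82.9°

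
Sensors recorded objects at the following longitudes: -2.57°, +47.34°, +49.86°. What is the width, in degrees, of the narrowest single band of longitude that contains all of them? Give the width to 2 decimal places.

52.43°

Sort the longitudes: -2.57°, +47.34°, +49.86°.
Eastward gaps between consecutive values (wrapping around): 49.91°, 2.52°, 307.57°.
Largest gap = 307.57° ⇒ minimal covering band is its complement: 360° − 307.57° = 52.43°.
Band runs from -2.57° eastward to +49.86°.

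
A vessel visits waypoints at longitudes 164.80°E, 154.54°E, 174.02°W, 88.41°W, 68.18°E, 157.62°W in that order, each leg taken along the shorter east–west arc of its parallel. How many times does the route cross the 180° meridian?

Leg 1: +164.80° → +154.54°, shortest Δλ = -10.26° (west) — does not cross 180°.
Leg 2: +154.54° → -174.02°, shortest Δλ = 31.44° (east) — crosses 180°.
Leg 3: -174.02° → -88.41°, shortest Δλ = 85.61° (east) — does not cross 180°.
Leg 4: -88.41° → +68.18°, shortest Δλ = 156.59° (east) — does not cross 180°.
Leg 5: +68.18° → -157.62°, shortest Δλ = 134.2° (east) — crosses 180°.
Total crossings: 2.

2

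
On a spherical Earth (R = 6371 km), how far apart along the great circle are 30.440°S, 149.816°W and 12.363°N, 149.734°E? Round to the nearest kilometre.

Δλ = 149.734 − -149.816 = 299.550°; wrapped into (−180°, 180°]: -60.450°.
Δφ = 12.363 − -30.440 = 42.803°.
a = sin²(Δφ/2) + cos φ₁ · cos φ₂ · sin²(Δλ/2) = 0.346565.
c = 2·atan2(√a, √(1−a)) = 1.25889 rad → d = 6371·c ≈ 8020.42 km.

8020 km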